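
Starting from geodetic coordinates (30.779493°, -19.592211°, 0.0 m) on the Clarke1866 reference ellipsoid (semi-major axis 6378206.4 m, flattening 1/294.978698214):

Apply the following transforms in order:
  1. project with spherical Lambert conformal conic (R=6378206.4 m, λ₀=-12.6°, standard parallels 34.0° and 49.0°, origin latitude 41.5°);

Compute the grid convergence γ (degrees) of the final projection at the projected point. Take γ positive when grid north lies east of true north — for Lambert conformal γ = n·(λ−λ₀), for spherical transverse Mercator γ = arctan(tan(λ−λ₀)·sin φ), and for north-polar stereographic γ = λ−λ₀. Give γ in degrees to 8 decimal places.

start: φ=30.779493°, λ=-19.592211°, h=0.000 m
→ into lcc (λ₀=-12.6°): φ=30.77949300°, λ−λ₀=-6.99221100°
convergence γ = -4.64654655°

-4.64654655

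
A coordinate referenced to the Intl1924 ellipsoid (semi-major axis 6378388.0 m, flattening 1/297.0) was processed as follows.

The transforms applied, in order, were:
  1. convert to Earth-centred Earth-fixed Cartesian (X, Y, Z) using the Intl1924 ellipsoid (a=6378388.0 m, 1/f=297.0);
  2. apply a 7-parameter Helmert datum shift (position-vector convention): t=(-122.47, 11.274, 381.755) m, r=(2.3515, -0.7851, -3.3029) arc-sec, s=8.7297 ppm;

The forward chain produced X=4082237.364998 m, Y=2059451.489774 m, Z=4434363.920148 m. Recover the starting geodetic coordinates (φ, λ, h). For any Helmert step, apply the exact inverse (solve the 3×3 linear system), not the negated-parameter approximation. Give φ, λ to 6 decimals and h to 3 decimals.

start: X=4082237.3650, Y=2059451.4898, Z=4434363.9201 m
→ Helmert⁻¹: X=4082308.0950, Y=2059538.1555, Z=4433904.4402
→ geod (Bowring, a=6378388.000): φ=44.31206200°, λ=26.77109800°, h=1226.2950 m

φ=44.312062°, λ=26.771098°, h=1226.295 m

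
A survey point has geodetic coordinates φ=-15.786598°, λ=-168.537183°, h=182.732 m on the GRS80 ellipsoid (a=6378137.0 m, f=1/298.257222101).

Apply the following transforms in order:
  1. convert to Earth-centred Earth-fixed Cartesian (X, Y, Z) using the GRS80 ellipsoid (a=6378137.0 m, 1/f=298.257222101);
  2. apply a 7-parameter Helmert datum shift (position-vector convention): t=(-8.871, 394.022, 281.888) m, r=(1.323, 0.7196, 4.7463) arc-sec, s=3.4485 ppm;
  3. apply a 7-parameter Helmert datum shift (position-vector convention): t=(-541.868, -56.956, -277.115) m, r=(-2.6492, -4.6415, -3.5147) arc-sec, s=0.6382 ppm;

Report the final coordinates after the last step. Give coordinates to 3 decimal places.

X=-6017341.985 m, Y=-1219782.298 m, Z=-1724174.718 m

start: φ=-15.786598°, λ=-168.537183°, h=182.732 m
→ ECEF (a=6378137.000, f=1/298.257222101): X=-6016806.7213, Y=-1220067.3706, Z=-1724065.8833
→ Helmert 7p (PV): X=-6016814.2813, Y=-1219804.9491, Z=-1723776.7754
→ Helmert 7p (PV): X=-6017341.9849, Y=-1219782.2982, Z=-1724174.7179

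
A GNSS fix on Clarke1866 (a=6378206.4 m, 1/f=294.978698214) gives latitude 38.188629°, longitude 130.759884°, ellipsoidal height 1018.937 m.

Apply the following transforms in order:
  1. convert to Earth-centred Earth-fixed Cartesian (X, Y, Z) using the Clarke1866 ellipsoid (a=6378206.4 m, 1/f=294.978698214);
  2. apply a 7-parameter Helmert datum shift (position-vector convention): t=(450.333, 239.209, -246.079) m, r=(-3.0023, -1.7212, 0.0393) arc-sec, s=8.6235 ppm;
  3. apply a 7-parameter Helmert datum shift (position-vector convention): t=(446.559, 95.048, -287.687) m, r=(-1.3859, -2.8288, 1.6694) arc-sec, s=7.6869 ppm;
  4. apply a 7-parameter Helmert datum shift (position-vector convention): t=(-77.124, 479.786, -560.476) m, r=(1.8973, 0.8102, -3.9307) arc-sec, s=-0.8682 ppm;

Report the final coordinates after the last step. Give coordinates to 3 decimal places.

X=-3277057.368 m, Y=3803698.614 m, Z=3921217.835 m

start: φ=38.188629°, λ=130.759884°, h=1018.937 m
→ ECEF (a=6378206.400, f=1/294.978698214): X=-3277796.3774, Y=3802743.1755, Z=3922356.8588
→ Helmert 7p (PV): X=-3277407.7659, Y=3803071.6456, Z=3922061.9005
→ Helmert 7p (PV): X=-3277070.9695, Y=3803195.7542, Z=3921733.8608
→ Helmert 7p (PV): X=-3277057.3681, Y=3803698.6144, Z=3921217.8353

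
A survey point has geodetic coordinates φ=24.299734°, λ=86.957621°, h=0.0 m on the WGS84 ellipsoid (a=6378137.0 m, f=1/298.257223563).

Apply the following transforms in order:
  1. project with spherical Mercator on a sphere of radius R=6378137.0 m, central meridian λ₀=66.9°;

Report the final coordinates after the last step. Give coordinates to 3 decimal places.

E=2232804.156 m, N=2789974.770 m

start: φ=24.299734°, λ=86.957621°, h=0.000 m
→ merc (R=6378137.0, λ₀=66.9°): E=2232804.1562, N=2789974.7700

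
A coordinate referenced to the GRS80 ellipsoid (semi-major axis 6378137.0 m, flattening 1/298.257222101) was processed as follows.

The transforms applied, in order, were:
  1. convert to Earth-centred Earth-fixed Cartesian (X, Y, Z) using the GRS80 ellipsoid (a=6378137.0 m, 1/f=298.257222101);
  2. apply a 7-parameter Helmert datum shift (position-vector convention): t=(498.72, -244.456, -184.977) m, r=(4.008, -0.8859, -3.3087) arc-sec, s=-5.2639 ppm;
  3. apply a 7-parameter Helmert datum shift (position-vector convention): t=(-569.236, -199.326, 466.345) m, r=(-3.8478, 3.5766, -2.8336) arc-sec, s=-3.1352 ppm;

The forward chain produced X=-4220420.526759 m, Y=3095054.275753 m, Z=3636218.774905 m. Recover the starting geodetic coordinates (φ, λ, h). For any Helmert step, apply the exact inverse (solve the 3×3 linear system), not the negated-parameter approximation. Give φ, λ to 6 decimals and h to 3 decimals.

start: X=-4220420.5268, Y=3095054.2758, Z=3636218.7749 m
→ Helmert⁻¹: X=-4219970.0842, Y=3095137.5098, Z=3635748.3939
→ Helmert⁻¹: X=-4220525.0578, Y=3095401.2087, Z=3635910.4894
→ geod (Bowring, a=6378137.000): φ=34.96729500°, λ=143.74307700°, h=1773.3190 m

φ=34.967295°, λ=143.743077°, h=1773.319 m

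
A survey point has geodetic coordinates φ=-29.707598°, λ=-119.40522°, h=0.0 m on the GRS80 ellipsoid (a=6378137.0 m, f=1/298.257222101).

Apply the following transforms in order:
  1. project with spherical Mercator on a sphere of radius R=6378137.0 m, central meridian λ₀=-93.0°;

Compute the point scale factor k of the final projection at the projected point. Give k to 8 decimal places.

1.15132325

start: φ=-29.707598°, λ=-119.405220°, h=0.000 m
→ into merc (λ₀=-93.0°): φ=-29.70759800°, λ−λ₀=-26.40522000°
scale k = 1.15132325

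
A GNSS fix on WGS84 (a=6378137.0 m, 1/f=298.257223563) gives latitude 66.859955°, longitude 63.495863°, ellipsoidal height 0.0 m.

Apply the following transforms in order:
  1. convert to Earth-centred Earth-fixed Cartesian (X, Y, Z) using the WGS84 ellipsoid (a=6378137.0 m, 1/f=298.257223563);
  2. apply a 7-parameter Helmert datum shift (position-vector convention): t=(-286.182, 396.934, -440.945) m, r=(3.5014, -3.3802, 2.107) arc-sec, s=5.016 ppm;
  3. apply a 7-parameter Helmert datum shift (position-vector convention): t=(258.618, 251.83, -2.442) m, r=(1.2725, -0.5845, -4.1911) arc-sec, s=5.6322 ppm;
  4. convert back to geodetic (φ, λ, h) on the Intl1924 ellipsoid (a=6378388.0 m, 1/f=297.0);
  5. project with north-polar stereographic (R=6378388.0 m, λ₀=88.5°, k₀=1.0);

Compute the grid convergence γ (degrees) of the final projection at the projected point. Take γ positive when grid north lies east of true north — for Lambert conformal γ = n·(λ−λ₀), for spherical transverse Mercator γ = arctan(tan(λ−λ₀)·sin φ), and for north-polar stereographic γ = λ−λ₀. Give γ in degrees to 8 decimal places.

start: φ=66.859955°, λ=63.495863°, h=0.000 m
→ ECEF (a=6378137.000, f=1/298.257223563): X=1121726.9932, Y=2249429.5312, Z=5842293.3669
→ Helmert 7p (PV): X=1121327.7176, Y=2249750.0319, Z=5841938.2943
→ Helmert 7p (PV): X=1121621.8095, Y=2249955.7079, Z=5841985.8121
→ geod (Bowring, a=6378388.000): φ=66.85596894°, λ=63.50335973°, h=-289.9706 m
→ into stereo (λ₀=88.5°): φ=66.85596894°, λ−λ₀=-24.99664027°
convergence γ = -24.99664027°

-24.99664027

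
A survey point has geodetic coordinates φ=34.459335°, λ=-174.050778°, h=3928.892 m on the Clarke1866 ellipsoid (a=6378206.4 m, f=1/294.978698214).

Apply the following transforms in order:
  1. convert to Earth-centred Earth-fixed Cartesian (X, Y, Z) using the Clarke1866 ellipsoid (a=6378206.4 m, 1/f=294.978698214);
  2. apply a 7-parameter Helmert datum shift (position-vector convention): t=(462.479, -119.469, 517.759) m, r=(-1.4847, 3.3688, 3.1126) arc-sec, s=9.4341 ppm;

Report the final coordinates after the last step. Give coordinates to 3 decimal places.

start: φ=34.459335°, λ=-174.050778°, h=3928.892 m
→ ECEF (a=6378206.400, f=1/294.978698214): X=-5239584.1056, Y=-546008.0735, Z=3590609.8953
→ Helmert 7p (PV): X=-5239104.1740, Y=-546185.9158, Z=3591251.0345

X=-5239104.174 m, Y=-546185.916 m, Z=3591251.034 m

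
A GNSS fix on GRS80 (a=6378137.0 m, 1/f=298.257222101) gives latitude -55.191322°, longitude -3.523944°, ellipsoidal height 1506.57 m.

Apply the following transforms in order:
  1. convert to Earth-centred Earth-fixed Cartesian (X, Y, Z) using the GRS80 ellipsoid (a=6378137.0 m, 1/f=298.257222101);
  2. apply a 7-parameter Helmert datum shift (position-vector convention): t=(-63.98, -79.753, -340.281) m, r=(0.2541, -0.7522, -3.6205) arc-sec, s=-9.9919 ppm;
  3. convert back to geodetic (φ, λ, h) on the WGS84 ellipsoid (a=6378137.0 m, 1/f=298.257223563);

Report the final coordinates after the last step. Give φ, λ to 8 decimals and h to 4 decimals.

φ=-55.19329911°, λ=-3.52614202°, h=1688.6402 m

start: φ=-55.191322°, λ=-3.523944°, h=1506.570 m
→ ECEF (a=6378137.000, f=1/298.257222101): X=3643084.6671, Y=-224348.7891, Z=-5214807.9506
→ Helmert 7p (PV): X=3642999.3649, Y=-224483.8216, Z=-5215083.1168
→ geod (Bowring, a=6378137.000): φ=-55.19329911°, λ=-3.52614202°, h=1688.6402 m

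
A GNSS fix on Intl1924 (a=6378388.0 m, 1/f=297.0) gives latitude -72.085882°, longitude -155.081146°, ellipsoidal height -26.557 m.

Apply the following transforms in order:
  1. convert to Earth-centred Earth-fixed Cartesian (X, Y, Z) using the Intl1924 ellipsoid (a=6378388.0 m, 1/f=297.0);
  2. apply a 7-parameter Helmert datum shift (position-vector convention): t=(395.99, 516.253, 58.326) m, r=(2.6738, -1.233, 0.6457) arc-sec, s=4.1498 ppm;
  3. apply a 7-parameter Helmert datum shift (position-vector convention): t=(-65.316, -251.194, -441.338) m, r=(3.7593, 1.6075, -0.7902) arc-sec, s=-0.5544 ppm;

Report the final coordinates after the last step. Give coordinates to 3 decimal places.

X=-1784409.418 m, Y=-828702.448 m, Z=-6047186.584 m

start: φ=-72.085882°, λ=-155.081146°, h=-26.557 m
→ ECEF (a=6378388.000, f=1/297.0): X=-1784722.1180, Y=-829154.3639, Z=-6046759.2185
→ Helmert 7p (PV): X=-1784294.7924, Y=-828568.7545, Z=-6046747.4024
→ Helmert 7p (PV): X=-1784409.4180, Y=-828702.4480, Z=-6047186.5835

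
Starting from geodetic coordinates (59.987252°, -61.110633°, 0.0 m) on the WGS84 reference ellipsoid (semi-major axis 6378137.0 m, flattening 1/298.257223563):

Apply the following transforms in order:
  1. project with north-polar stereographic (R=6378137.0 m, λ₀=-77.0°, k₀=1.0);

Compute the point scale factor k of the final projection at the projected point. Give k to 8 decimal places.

start: φ=59.987252°, λ=-61.110633°, h=0.000 m
→ into stereo (λ₀=-77.0°): φ=59.98725200°, λ−λ₀=15.88936700°
scale k = 1.07186068

1.07186068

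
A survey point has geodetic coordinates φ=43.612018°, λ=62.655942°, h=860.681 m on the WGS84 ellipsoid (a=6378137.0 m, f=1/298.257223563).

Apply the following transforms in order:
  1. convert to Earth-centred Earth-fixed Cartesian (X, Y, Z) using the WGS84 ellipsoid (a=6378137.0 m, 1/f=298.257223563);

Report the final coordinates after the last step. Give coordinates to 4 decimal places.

start: φ=43.612018°, λ=62.655942°, h=860.681 m
→ ECEF (a=6378137.000, f=1/298.257223563): X=2124845.4914, Y=4109057.0193, Z=4377574.7774

X=2124845.4914 m, Y=4109057.0193 m, Z=4377574.7774 m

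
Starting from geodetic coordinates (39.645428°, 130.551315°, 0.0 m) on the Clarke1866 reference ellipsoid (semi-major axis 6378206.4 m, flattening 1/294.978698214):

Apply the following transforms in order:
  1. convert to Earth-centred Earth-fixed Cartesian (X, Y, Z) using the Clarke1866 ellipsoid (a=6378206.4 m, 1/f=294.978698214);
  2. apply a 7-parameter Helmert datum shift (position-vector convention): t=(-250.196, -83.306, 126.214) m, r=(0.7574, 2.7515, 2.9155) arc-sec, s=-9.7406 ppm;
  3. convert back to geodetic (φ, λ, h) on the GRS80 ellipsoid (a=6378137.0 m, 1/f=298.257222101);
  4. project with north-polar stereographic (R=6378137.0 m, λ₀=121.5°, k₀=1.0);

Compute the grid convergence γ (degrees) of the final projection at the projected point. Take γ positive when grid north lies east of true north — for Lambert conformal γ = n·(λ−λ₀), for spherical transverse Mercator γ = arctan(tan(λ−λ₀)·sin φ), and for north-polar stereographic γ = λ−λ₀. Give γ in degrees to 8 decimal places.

start: φ=39.645428°, λ=130.551315°, h=0.000 m
→ ECEF (a=6378206.400, f=1/294.978698214): X=-3197364.6225, Y=3736850.7906, Z=4047552.1112
→ Helmert 7p (PV): X=-3197582.5007, Y=3736671.0296, Z=4047695.2724
→ geod (Bowring, a=6378137.000): φ=39.64428755°, λ=130.55460518°, h=67.9891 m
→ into stereo (λ₀=121.5°): φ=39.64428755°, λ−λ₀=9.05460518°
convergence γ = 9.05460518°

9.05460518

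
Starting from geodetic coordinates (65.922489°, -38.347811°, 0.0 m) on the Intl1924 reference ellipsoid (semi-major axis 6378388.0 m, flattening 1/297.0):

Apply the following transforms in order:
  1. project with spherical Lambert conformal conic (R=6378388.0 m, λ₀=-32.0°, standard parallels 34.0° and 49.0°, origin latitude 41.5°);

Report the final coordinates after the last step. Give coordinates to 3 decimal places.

start: φ=65.922489°, λ=-38.347811°, h=0.000 m
→ lcc (R=6378388.0, λ₀=-32.0°): E=-318959.8912, N=2802671.7047

E=-318959.891 m, N=2802671.705 m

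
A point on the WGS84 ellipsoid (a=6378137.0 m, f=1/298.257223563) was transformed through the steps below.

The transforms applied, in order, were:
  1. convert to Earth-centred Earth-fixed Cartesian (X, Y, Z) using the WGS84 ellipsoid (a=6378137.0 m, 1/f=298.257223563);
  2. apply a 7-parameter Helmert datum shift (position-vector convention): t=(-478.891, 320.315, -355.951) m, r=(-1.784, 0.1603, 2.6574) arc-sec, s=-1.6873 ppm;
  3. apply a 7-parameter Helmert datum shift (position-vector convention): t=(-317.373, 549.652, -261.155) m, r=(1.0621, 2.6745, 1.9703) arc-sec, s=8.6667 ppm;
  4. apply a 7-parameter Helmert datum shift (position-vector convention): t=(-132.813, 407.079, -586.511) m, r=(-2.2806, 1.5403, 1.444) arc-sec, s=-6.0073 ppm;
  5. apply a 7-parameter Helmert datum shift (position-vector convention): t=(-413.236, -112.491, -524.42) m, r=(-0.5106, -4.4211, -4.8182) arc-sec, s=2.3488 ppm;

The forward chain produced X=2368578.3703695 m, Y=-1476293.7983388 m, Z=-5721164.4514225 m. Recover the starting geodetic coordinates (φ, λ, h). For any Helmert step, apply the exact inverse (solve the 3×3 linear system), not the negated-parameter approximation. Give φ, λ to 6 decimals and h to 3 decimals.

φ=-64.126076°, λ=-31.938947°, h=3979.815 m

start: X=2368578.3704, Y=-1476293.7983, Z=-5721164.4514 m
→ Helmert⁻¹: X=2368897.9053, Y=-1476108.3430, Z=-5720681.0240
→ Helmert⁻¹: X=2369077.3290, Y=-1476477.6316, Z=-5720127.5092
→ Helmert⁻¹: X=2369434.2226, Y=-1477066.5686, Z=-5719778.4537
→ Helmert⁻¹: X=2369902.5237, Y=-1477370.4410, Z=-5719443.0892
→ geod (Bowring, a=6378137.000): φ=-64.12607600°, λ=-31.93894700°, h=3979.8150 m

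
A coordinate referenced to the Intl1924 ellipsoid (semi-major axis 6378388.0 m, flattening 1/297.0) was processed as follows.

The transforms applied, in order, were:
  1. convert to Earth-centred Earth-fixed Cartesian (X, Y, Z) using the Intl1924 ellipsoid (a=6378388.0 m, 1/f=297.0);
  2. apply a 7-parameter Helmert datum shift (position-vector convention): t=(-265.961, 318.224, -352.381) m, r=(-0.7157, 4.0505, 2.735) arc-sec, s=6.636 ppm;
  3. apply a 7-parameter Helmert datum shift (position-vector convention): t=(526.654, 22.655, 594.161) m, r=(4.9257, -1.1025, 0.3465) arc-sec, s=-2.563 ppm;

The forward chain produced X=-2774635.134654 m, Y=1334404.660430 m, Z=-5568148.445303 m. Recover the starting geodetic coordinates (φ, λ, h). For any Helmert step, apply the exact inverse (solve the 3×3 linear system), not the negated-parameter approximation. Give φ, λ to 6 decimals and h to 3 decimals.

φ=-61.225107°, λ=154.323941°, h=972.827 m

start: X=-2774635.1347, Y=1334404.6604, Z=-5568148.4453 m
→ Helmert⁻¹: X=-2775196.4255, Y=1334257.1025, Z=-5568773.9081
→ Helmert⁻¹: X=-2774785.0125, Y=1333986.1407, Z=-5568434.4361
→ geod (Bowring, a=6378388.000): φ=-61.22510700°, λ=154.32394100°, h=972.8270 m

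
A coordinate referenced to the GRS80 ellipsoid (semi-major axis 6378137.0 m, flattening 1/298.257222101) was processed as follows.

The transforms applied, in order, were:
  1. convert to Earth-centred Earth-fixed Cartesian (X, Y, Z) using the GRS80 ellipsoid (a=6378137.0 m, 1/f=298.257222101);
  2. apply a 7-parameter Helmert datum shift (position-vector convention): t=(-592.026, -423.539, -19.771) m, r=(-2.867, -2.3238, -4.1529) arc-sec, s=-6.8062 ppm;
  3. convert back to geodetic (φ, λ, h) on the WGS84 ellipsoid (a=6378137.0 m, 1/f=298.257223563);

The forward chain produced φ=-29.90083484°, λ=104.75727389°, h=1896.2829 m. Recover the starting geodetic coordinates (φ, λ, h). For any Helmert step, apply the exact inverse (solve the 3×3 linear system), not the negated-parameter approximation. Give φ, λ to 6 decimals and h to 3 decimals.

start: φ=-29.900835°, λ=104.757274°, h=1896.283 m
→ ECEF (a=6378137.000, f=1/298.257223563): X=-1410000.2819, Y=5352796.0805, Z=-3161794.3952
→ Helmert⁻¹: X=-1409561.2506, Y=5353271.6214, Z=-3161705.8554
→ geod (Bowring, a=6378137.000): φ=-29.89857800°, λ=104.75162600°, h=2153.8710 m

φ=-29.898578°, λ=104.751626°, h=2153.871 m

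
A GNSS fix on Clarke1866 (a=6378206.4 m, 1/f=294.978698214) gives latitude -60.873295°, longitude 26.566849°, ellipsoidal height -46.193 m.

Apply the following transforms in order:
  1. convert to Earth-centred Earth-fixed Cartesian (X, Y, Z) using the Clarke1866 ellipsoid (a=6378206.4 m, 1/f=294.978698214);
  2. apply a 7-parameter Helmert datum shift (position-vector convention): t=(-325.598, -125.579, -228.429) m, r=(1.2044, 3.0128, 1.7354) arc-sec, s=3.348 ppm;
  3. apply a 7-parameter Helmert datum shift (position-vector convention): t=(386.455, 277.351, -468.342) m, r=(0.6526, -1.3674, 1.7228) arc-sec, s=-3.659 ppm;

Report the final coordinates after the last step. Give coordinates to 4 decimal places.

start: φ=-60.873295°, λ=26.566849°, h=-46.193 m
→ ECEF (a=6378206.400, f=1/294.978698214): X=2783924.3868, Y=1392071.3873, Z=-5548247.3363
→ Helmert 7p (PV): X=2783515.3566, Y=1392006.2883, Z=-5548526.8758
→ Helmert 7p (PV): X=2783916.7832, Y=1392319.3497, Z=-5548952.0587

X=2783916.7832 m, Y=1392319.3497 m, Z=-5548952.0587 m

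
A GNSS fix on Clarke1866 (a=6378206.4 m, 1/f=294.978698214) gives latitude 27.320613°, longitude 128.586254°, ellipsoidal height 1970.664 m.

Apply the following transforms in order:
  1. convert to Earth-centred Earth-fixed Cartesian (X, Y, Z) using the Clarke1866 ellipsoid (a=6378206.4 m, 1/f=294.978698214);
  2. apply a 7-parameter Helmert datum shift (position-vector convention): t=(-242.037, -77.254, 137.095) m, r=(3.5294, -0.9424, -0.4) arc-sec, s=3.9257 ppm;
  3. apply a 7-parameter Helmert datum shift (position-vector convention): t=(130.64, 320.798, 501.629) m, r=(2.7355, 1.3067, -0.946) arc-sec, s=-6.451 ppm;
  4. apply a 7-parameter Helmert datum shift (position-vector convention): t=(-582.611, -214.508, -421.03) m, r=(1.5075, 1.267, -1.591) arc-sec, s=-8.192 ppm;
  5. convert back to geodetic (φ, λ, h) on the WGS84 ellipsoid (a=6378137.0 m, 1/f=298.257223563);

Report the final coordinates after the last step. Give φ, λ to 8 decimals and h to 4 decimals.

start: φ=27.320613°, λ=128.586254°, h=1970.664 m
→ ECEF (a=6378206.400, f=1/294.978698214): X=-3537909.7959, Y=4434044.4250, Z=2910565.3953
→ Helmert 7p (PV): X=-3538170.4210, Y=4433941.6358, Z=2910773.6232
→ Helmert 7p (PV): X=-3537978.1810, Y=4434211.4549, Z=2911337.6921
→ Helmert 7p (PV): X=-3538479.7234, Y=4433966.6339, Z=2910946.9520
→ geod (Bowring, a=6378137.000): φ=27.32070410°, λ=128.59124356°, h=2427.0065 m

φ=27.32070410°, λ=128.59124356°, h=2427.0065 m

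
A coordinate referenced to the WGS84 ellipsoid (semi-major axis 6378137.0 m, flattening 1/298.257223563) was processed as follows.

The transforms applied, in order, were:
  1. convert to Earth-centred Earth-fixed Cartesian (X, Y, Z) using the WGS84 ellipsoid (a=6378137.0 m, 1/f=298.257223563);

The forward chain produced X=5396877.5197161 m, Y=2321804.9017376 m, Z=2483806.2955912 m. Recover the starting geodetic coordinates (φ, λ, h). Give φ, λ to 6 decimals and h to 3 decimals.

start: X=5396877.5197, Y=2321804.9017, Z=2483806.2956 m
→ geod (Bowring, a=6378137.000): φ=23.05529700°, λ=23.27798600°, h=3705.3920 m

φ=23.055297°, λ=23.277986°, h=3705.392 m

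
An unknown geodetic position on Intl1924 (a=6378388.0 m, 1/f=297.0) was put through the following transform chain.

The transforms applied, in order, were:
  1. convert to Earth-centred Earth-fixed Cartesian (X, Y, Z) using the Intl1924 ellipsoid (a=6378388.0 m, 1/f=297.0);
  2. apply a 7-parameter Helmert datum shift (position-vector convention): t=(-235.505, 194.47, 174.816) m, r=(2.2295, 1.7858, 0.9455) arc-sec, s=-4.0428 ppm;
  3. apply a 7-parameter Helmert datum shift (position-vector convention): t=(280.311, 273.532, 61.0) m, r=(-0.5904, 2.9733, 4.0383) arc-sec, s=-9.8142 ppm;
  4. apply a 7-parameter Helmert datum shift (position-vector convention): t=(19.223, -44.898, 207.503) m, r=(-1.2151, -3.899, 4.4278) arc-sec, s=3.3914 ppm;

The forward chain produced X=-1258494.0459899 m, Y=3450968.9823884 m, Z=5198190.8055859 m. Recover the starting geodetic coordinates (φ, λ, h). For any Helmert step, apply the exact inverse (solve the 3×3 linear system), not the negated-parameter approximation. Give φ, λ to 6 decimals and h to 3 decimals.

start: X=-1258494.0460, Y=3450968.9824, Z=5198190.8056 m
→ Helmert⁻¹: X=-1258336.6624, Y=3450998.5675, Z=5198009.7901
→ Helmert⁻¹: X=-1258636.6947, Y=3450768.6654, Z=5197991.5384
→ Helmert⁻¹: X=-1258435.4612, Y=3450650.0965, Z=5197789.5431
→ geod (Bowring, a=6378388.000): φ=54.93540500°, λ=110.03666900°, h=522.7790 m

φ=54.935405°, λ=110.036669°, h=522.779 m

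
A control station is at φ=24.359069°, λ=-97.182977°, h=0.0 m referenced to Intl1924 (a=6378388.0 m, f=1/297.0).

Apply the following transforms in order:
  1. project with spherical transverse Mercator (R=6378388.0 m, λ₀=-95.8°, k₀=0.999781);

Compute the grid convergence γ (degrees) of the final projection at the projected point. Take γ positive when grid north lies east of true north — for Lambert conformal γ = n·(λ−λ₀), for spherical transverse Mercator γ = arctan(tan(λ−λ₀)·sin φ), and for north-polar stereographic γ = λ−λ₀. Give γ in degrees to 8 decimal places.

start: φ=24.359069°, λ=-97.182977°, h=0.000 m
→ into tm (λ₀=-95.8°): φ=24.35906900°, λ−λ₀=-1.38297700°
convergence γ = -0.57050600°

-0.57050600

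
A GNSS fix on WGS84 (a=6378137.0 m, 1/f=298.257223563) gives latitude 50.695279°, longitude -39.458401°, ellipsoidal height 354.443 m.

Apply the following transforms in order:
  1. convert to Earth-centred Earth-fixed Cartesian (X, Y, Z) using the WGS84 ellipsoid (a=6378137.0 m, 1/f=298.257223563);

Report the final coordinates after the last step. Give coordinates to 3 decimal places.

start: φ=50.695279°, λ=-39.458401°, h=354.443 m
→ ECEF (a=6378137.000, f=1/298.257223563): X=3125823.8957, Y=-2572921.0053, Z=4912415.7268

X=3125823.896 m, Y=-2572921.005 m, Z=4912415.727 m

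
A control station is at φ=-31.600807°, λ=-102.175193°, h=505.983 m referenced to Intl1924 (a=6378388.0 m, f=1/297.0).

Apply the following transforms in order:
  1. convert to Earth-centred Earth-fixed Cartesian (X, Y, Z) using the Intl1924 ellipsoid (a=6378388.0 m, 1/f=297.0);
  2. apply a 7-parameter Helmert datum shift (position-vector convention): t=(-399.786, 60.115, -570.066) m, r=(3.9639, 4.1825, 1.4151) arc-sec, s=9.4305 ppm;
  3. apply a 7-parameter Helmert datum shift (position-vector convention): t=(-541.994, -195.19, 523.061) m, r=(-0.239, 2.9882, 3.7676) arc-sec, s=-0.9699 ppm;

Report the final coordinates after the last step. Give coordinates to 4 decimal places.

X=-1147826.7726 m, Y=-5315882.0584 m, Z=-3323257.5812 m

start: φ=-31.600807°, λ=-102.175193°, h=505.983 m
→ ECEF (a=6378388.000, f=1/297.0): X=-1146893.3167, Y=-5315733.1952, Z=-3323126.3420
→ Helmert 7p (PV): X=-1147334.8338, Y=-5315667.2158, Z=-3323806.6469
→ Helmert 7p (PV): X=-1147826.7726, Y=-5315882.0584, Z=-3323257.5812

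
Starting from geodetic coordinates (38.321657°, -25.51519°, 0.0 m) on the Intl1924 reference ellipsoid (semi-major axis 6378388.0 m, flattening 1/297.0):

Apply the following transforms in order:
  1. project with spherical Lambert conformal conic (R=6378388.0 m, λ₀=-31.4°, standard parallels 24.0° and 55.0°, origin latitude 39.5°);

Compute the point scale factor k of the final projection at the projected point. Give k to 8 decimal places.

0.96387920

start: φ=38.321657°, λ=-25.515190°, h=0.000 m
→ into lcc (λ₀=-31.4°): φ=38.32165700°, λ−λ₀=5.88481000°
scale k = 0.96387920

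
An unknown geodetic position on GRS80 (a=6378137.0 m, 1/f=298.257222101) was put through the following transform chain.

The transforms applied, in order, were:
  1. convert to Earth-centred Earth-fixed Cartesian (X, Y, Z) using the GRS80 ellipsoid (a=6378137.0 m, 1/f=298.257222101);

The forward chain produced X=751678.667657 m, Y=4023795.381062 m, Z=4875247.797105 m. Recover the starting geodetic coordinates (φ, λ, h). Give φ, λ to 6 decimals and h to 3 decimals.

start: X=751678.6677, Y=4023795.3811, Z=4875247.7971 m
→ geod (Bowring, a=6378137.000): φ=50.17158200°, λ=79.41863100°, h=277.2860 m

φ=50.171582°, λ=79.418631°, h=277.286 m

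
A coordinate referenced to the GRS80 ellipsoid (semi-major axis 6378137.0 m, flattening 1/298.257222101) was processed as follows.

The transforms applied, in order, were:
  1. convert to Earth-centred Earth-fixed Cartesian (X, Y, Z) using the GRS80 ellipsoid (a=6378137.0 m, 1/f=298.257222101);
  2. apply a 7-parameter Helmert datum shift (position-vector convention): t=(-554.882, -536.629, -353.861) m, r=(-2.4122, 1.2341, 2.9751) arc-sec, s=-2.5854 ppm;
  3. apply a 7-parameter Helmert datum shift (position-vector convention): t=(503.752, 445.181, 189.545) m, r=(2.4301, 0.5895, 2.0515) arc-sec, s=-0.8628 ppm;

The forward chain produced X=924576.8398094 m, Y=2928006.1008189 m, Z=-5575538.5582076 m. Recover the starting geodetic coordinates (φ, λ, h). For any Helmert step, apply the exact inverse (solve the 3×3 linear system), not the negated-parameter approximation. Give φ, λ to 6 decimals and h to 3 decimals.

φ=-61.318483°, λ=72.472768°, h=3332.748 m

start: X=924576.8398, Y=2928006.1008, Z=-5575538.5582 m
→ Helmert⁻¹: X=924118.9372, Y=2927488.5638, Z=-5575764.7629
→ Helmert⁻¹: X=924751.8016, Y=2928084.6270, Z=-5575385.5408
→ geod (Bowring, a=6378137.000): φ=-61.31848300°, λ=72.47276800°, h=3332.7480 m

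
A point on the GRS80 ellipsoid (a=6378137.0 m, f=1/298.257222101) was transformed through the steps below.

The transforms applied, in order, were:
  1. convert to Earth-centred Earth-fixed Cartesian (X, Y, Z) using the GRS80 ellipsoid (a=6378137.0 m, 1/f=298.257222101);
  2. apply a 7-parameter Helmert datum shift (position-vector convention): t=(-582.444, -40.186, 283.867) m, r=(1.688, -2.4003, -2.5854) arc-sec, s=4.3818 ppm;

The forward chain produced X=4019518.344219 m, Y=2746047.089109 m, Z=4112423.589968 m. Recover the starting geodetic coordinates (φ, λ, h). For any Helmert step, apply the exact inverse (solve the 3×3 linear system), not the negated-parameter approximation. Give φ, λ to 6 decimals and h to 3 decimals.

start: X=4019518.3442, Y=2746047.0891, Z=4112423.5900 m
→ Helmert⁻¹: X=4020096.6035, Y=2746159.2834, Z=4112052.4491
→ geod (Bowring, a=6378137.000): φ=40.37479200°, λ=34.33728700°, h=3511.5140 m

φ=40.374792°, λ=34.337287°, h=3511.514 m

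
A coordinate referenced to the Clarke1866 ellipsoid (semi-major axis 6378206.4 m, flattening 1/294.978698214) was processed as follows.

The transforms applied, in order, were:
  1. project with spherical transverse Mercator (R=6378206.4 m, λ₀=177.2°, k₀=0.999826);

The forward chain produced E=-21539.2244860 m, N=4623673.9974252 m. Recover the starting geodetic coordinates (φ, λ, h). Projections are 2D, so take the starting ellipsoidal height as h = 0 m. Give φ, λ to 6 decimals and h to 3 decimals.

start: E=-21539.2245, N=4623673.9974 m
→ tm⁻¹: φ=41.54165700°, λ=176.94144500°

φ=41.541657°, λ=176.941445°, h=0.000 m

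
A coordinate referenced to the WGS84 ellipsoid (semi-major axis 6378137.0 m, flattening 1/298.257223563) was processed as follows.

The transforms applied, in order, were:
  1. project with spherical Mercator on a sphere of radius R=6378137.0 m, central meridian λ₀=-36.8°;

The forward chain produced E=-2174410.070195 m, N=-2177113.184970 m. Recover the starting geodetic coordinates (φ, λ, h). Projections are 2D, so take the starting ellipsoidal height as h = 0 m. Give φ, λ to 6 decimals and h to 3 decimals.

start: E=-2174410.0702, N=-2177113.1850 m
→ merc⁻¹: φ=-19.18826100°, λ=-56.33305800°

φ=-19.188261°, λ=-56.333058°, h=0.000 m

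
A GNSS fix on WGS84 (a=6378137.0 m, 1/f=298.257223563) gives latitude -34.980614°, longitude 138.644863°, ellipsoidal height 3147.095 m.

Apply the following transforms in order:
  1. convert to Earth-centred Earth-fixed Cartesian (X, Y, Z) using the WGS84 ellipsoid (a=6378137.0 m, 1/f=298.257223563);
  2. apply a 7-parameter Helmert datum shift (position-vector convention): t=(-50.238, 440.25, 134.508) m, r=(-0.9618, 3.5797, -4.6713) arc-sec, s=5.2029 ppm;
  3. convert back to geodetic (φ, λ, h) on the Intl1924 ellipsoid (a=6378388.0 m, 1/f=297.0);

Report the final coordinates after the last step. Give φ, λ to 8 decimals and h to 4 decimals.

start: φ=-34.980614°, λ=138.644863°, h=3147.095 m
→ ECEF (a=6378137.000, f=1/298.257223563): X=-3928969.5276, Y=3458388.7995, Z=-3637909.1854
→ Helmert 7p (PV): X=-3929025.0205, Y=3458919.0600, Z=-3637741.5442
→ geod (Bowring, a=6378388.000): φ=-34.97812418°, λ=138.64090769°, h=3151.1576 m

φ=-34.97812418°, λ=138.64090769°, h=3151.1576 m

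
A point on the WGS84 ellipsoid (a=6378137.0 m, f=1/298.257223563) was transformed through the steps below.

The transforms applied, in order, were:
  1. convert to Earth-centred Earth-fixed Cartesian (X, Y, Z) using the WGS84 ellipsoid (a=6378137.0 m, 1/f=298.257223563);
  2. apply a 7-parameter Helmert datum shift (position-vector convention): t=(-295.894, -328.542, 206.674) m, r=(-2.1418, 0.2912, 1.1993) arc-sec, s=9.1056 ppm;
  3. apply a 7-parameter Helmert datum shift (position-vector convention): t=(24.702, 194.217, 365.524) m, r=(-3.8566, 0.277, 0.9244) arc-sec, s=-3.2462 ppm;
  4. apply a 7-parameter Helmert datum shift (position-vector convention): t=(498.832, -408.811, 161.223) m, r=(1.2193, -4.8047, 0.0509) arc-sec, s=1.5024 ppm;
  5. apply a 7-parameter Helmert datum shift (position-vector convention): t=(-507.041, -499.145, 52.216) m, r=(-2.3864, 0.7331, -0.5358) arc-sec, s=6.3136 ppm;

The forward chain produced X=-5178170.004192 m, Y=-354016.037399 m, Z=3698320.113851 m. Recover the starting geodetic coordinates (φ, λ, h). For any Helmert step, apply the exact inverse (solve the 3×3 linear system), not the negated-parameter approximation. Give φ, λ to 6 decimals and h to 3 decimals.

start: X=-5178170.0042, Y=-354016.0374, Z=3698320.1139 m
→ Helmert⁻¹: X=-5177642.4994, Y=-353570.8970, Z=3698222.0557
→ Helmert⁻¹: X=-5178047.4941, Y=-353138.4164, Z=3698177.9809
→ Helmert⁻¹: X=-5178095.5548, Y=-353379.7134, Z=3697810.8997
→ Helmert⁻¹: X=-5177759.7872, Y=-353056.2457, Z=3697559.5812
→ geod (Bowring, a=6378137.000): φ=35.65072800°, λ=-176.09920700°, h=1354.6990 m

φ=35.650728°, λ=-176.099207°, h=1354.699 m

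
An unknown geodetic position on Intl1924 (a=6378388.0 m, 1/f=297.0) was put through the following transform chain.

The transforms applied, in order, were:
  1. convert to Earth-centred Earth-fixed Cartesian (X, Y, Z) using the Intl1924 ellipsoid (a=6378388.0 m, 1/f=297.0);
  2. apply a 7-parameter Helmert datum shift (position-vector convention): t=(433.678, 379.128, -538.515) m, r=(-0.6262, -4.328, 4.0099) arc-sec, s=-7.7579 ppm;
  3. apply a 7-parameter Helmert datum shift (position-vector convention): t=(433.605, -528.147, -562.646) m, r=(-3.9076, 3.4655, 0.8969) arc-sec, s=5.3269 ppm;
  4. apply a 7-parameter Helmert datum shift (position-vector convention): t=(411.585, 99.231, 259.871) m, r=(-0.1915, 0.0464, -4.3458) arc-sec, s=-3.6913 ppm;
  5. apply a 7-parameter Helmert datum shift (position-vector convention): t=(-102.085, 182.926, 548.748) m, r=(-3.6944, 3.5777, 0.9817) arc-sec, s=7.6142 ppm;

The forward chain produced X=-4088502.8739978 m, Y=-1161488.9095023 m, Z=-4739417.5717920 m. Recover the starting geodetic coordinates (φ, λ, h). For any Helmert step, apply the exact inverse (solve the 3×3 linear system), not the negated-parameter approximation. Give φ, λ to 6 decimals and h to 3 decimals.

φ=-48.298239°, λ=-164.146173°, h=172.984 m

start: X=-4088502.8740, Y=-1161488.9095, Z=-4739417.5718 m
→ Helmert⁻¹: X=-4088292.9711, Y=-1161558.6342, Z=-4740021.9458
→ Helmert⁻¹: X=-4088694.1057, Y=-1161743.8970, Z=-4740301.3130
→ Helmert⁻¹: X=-4089031.3427, Y=-1161101.9905, Z=-4739804.1163
→ Helmert⁻¹: X=-4089618.7666, Y=-1161396.2370, Z=-4739220.0829
→ geod (Bowring, a=6378388.000): φ=-48.29823900°, λ=-164.14617300°, h=172.9840 m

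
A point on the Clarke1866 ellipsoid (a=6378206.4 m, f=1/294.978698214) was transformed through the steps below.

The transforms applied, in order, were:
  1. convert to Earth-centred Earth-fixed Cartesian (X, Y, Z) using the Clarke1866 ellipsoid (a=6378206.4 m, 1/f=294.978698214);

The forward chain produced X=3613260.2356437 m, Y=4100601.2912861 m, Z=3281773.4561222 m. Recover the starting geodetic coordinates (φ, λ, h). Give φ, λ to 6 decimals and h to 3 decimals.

φ=31.155232°, λ=48.614989°, h=2544.616 m

start: X=3613260.2356, Y=4100601.2913, Z=3281773.4561 m
→ geod (Bowring, a=6378206.400): φ=31.15523200°, λ=48.61498900°, h=2544.6160 m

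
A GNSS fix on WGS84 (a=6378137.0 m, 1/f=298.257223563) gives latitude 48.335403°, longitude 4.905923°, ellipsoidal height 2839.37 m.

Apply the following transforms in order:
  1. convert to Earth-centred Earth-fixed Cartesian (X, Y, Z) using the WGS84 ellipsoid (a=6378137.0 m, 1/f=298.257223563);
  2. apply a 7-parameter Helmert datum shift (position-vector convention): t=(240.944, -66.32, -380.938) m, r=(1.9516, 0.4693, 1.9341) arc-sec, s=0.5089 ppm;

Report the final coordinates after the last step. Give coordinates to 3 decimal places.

start: φ=48.335403°, λ=4.905923°, h=2839.370 m
→ ECEF (a=6378137.000, f=1/298.257223563): X=4234247.7383, Y=363444.0223, Z=4743871.2140
→ Helmert 7p (PV): X=4234498.2226, Y=363372.7062, Z=4743486.4951

X=4234498.223 m, Y=363372.706 m, Z=4743486.495 m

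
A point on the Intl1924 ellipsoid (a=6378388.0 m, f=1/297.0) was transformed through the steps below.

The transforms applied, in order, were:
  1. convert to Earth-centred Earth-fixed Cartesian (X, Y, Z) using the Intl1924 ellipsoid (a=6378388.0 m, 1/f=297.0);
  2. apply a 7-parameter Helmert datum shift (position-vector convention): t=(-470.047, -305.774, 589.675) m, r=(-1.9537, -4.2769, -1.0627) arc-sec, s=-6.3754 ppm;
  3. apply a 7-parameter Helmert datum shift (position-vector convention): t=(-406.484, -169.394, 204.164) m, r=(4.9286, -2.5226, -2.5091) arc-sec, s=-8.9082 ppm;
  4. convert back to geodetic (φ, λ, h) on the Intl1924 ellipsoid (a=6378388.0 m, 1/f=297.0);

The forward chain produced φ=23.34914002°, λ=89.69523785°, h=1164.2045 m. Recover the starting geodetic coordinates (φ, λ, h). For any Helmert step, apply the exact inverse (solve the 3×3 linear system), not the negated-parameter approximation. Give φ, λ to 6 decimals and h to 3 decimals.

φ=23.340001°, λ=89.686878°, h=1387.472 m

start: φ=23.349140°, λ=89.695238°, h=1164.205 m
→ ECEF (a=6378388.000, f=1/297.0): X=31170.8856, Y=5860121.8018, Z=2512759.6503
→ Helmert⁻¹: X=31537.0891, Y=5860403.8181, Z=2512437.4516
→ Helmert⁻¹: X=32029.2296, Y=5860723.3293, Z=2511918.6383
→ geod (Bowring, a=6378388.000): φ=23.34000100°, λ=89.68687800°, h=1387.4720 m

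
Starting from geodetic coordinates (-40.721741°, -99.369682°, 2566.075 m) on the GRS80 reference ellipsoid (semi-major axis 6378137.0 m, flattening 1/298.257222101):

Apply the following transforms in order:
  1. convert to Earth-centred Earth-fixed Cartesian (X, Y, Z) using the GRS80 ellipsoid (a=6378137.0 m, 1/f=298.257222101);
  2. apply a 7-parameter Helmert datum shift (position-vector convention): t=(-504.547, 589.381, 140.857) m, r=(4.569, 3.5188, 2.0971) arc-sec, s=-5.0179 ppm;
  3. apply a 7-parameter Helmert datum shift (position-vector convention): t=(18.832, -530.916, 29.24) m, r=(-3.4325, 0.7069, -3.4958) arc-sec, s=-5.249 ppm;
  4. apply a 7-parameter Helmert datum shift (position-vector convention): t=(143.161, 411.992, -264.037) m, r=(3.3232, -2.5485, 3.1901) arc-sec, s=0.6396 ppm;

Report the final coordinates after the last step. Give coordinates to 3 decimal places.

X=-788746.014 m, Y=-4777543.019 m, Z=-4140877.844 m

start: φ=-40.721741°, λ=-99.369682°, h=2566.075 m
→ ECEF (a=6378137.000, f=1/298.257222101): X=-788418.8890, Y=-4778142.1506, Z=-4140726.8545
→ Helmert 7p (PV): X=-788941.5394, Y=-4777445.0878, Z=-4140657.6104
→ Helmert 7p (PV): X=-789013.7251, Y=-4778006.4613, Z=-4140524.4301
→ Helmert 7p (PV): X=-788746.0137, Y=-4777543.0188, Z=-4140877.8441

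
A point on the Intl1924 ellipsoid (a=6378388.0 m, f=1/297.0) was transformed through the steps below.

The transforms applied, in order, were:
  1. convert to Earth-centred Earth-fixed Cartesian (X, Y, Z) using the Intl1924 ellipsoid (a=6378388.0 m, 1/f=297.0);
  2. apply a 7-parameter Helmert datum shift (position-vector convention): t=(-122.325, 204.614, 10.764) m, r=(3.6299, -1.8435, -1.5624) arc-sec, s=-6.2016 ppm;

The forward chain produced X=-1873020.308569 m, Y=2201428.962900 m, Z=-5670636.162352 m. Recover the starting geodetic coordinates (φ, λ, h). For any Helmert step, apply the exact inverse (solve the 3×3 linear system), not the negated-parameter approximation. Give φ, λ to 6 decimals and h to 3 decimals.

φ=-63.149663°, λ=130.395072°, h=3414.307 m

start: X=-1873020.3086, Y=2201428.9629, Z=-5670636.1624 m
→ Helmert⁻¹: X=-1872976.9537, Y=2201124.0183, Z=-5670704.0898
→ geod (Bowring, a=6378388.000): φ=-63.14966300°, λ=130.39507200°, h=3414.3070 m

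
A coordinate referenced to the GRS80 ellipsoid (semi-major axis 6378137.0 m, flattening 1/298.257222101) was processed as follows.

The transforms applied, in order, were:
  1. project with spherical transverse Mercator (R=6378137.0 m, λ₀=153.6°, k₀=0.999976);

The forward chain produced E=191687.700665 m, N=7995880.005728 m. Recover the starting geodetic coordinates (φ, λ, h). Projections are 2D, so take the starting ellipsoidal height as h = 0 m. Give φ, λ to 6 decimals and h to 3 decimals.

φ=71.751286°, λ=159.105913°, h=0.000 m

start: E=191687.7007, N=7995880.0057 m
→ tm⁻¹: φ=71.75128600°, λ=159.10591300°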